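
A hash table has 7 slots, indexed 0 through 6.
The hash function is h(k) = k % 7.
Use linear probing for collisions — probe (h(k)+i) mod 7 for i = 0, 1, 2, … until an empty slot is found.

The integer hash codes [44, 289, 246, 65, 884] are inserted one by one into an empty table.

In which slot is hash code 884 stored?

Insert 44: h=2, slot 2 empty → index 2.
Insert 289: h=2, slot 2 occupied → index 3.
Insert 246: h=1, slot 1 empty → index 1.
Insert 65: h=2, slots 2,3 occupied → index 4.
Insert 884: h=2, slots 2,3,4 occupied → index 5.
Table: [∅, 246, 44, 289, 65, 884, ∅]

5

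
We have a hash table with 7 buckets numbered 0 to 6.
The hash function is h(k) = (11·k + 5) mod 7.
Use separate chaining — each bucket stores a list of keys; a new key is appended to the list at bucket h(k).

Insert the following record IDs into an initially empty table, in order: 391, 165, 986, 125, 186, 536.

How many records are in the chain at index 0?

391 -> bucket 1
165 -> bucket 0
986 -> bucket 1 (collision)
125 -> bucket 1 (collision)
186 -> bucket 0 (collision)
536 -> bucket 0 (collision)
Final buckets:
0: 165 -> 186 -> 536
1: 391 -> 986 -> 125
2: ∅
3: ∅
4: ∅
5: ∅
6: ∅

3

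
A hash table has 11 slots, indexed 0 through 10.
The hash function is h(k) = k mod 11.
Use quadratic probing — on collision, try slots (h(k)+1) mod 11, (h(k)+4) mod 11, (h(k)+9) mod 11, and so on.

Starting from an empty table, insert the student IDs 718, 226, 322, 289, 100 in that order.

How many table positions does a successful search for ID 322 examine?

718 hashes to 3; slot 3 is free => place at 3.
226 hashes to 6; slot 6 is free => place at 6.
322 hashes to 3; 3 taken => place at 4.
289 hashes to 3; 3,4 taken => place at 7.
100 hashes to 1; slot 1 is free => place at 1.
Table: [., 100, ., 718, 322, ., 226, 289, ., ., .]
Lookup 322: h=3, probe 3,4 → found at 4.

2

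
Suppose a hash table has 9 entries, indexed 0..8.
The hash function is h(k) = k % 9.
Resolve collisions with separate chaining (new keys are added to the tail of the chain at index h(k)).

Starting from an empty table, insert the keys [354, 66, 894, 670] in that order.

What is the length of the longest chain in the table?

Insert 354: h=3, bucket 3 empty → new chain.
Insert 66: h=3, bucket 3 nonempty → append to chain.
Insert 894: h=3, bucket 3 nonempty → append to chain.
Insert 670: h=4, bucket 4 empty → new chain.
Final buckets:
0: _
1: _
2: _
3: 354 -> 66 -> 894
4: 670
5: _
6: _
7: _
8: _

3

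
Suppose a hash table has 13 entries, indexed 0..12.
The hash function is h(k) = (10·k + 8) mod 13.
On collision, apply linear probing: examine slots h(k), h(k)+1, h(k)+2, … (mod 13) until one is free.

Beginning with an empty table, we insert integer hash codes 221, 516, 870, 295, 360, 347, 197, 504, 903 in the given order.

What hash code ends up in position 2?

197

221 hashes to 8; slot 8 is free -> place at 8.
516 hashes to 7; slot 7 is free -> place at 7.
870 hashes to 11; slot 11 is free -> place at 11.
295 hashes to 7; 7,8 taken -> place at 9.
360 hashes to 7; 7,8,9 taken -> place at 10.
347 hashes to 7; 7,8,9,10,11 taken -> place at 12.
197 hashes to 2; slot 2 is free -> place at 2.
504 hashes to 4; slot 4 is free -> place at 4.
903 hashes to 3; slot 3 is free -> place at 3.
Table: [-, -, 197, 903, 504, -, -, 516, 221, 295, 360, 870, 347]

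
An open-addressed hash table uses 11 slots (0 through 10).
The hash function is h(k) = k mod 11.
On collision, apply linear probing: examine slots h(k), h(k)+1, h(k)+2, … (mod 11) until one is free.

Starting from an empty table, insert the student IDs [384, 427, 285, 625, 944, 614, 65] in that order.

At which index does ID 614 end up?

3

384 hashes to 10; slot 10 is free => place at 10.
427 hashes to 9; slot 9 is free => place at 9.
285 hashes to 10; 10 taken => place at 0.
625 hashes to 9; 9,10,0 taken => place at 1.
944 hashes to 9; 9,10,0,1 taken => place at 2.
614 hashes to 9; 9,10,0,1,2 taken => place at 3.
65 hashes to 10; 10,0,1,2,3 taken => place at 4.
Table: [285, 625, 944, 614, 65, ∅, ∅, ∅, ∅, 427, 384]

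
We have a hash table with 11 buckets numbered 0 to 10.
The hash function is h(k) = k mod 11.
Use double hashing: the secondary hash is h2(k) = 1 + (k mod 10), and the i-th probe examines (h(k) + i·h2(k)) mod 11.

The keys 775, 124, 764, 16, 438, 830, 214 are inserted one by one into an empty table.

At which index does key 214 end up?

4

775: h=5 → slot 5
124: h=3 → slot 3
764: h=5, h2=5, probe 5,10 → slot 10
16: h=5, h2=7, probe 5,1 → slot 1
438: h=9 → slot 9
830: h=5, h2=1, probe 5,6 → slot 6
214: h=5, h2=5, probe 5,10,4 → slot 4
Table: [-, 16, -, 124, 214, 775, 830, -, -, 438, 764]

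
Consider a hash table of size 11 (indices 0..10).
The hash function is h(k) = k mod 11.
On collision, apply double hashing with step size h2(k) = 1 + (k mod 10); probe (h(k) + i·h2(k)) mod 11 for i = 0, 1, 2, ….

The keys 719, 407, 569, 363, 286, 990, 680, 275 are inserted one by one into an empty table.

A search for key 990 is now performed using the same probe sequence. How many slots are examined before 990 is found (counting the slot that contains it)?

3

719: h=4 -> slot 4
407: h=0 -> slot 0
569: h=8 -> slot 8
363: h=0, h2=4, probe 0,4,8,1 -> slot 1
286: h=0, h2=7, probe 0,7 -> slot 7
990: h=0, h2=1, probe 0,1,2 -> slot 2
680: h=9 -> slot 9
275: h=0, h2=6, probe 0,6 -> slot 6
Table: [407, 363, 990, -, 719, -, 275, 286, 569, 680, -]
Lookup 990: h=0, h2=1, probe 0,1,2 → found at 2.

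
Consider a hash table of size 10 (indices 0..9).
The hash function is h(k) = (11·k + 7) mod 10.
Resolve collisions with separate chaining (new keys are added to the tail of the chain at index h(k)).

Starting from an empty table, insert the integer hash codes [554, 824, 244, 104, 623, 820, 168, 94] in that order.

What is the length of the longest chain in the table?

554 → bucket 1
824 → bucket 1 (collision)
244 → bucket 1 (collision)
104 → bucket 1 (collision)
623 → bucket 0
820 → bucket 7
168 → bucket 5
94 → bucket 1 (collision)
Final buckets:
0: 623
1: 554 -> 824 -> 244 -> 104 -> 94
2: .
3: .
4: .
5: 168
6: .
7: 820
8: .
9: .

5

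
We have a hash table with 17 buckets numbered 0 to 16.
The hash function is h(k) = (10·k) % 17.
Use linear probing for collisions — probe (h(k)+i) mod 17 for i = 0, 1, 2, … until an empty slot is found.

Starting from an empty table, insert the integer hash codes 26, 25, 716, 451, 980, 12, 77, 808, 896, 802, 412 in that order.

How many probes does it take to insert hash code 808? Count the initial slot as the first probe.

Insert 26: h=5, slot 5 empty => index 5.
Insert 25: h=12, slot 12 empty => index 12.
Insert 716: h=3, slot 3 empty => index 3.
Insert 451: h=5, slot 5 occupied => index 6.
Insert 980: h=8, slot 8 empty => index 8.
Insert 12: h=1, slot 1 empty => index 1.
Insert 77: h=5, slots 5,6 occupied => index 7.
Insert 808: h=5, slots 5,6,7,8 occupied => index 9.
Insert 896: h=1, slot 1 occupied => index 2.
Insert 802: h=13, slot 13 empty => index 13.
Insert 412: h=6, slots 6,7,8,9 occupied => index 10.
Table: [., 12, 896, 716, ., 26, 451, 77, 980, 808, 412, ., 25, 802, ., ., .]

5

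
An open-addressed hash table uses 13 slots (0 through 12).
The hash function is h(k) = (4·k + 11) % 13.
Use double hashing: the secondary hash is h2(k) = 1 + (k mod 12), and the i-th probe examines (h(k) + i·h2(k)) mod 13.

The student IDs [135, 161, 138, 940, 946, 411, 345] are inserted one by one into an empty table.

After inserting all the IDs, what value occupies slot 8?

411

Insert 135: h=5, slot 5 empty → index 5.
Insert 161: h=5, h2=6, slot 5 occupied → index 11.
Insert 138: h=4, slot 4 empty → index 4.
Insert 940: h=1, slot 1 empty → index 1.
Insert 946: h=12, slot 12 empty → index 12.
Insert 411: h=4, h2=4, slot 4 occupied → index 8.
Insert 345: h=0, slot 0 empty → index 0.
Table: [345, 940, _, _, 138, 135, _, _, 411, _, _, 161, 946]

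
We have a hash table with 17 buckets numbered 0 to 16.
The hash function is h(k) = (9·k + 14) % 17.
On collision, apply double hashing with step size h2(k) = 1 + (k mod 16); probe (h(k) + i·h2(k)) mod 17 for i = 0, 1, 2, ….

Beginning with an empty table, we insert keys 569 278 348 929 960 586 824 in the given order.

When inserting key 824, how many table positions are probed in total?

569 hashes to 1; slot 1 is free -> place at 1.
278 hashes to 0; slot 0 is free -> place at 0.
348 hashes to 1, h2=13; 1 taken -> place at 14.
929 hashes to 11; slot 11 is free -> place at 11.
960 hashes to 1, h2=1; 1 taken -> place at 2.
586 hashes to 1, h2=11; 1 taken -> place at 12.
824 hashes to 1, h2=9; 1 taken -> place at 10.
Table: [278, 569, 960, -, -, -, -, -, -, -, 824, 929, 586, -, 348, -, -]

2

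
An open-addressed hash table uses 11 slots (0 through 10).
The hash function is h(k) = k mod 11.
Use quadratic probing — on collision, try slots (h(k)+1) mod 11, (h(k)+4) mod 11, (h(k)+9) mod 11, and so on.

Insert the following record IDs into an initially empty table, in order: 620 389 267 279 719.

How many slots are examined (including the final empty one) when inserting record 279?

620 hashes to 4; slot 4 is free → place at 4.
389 hashes to 4; 4 taken → place at 5.
267 hashes to 3; slot 3 is free → place at 3.
279 hashes to 4; 4,5 taken → place at 8.
719 hashes to 4; 4,5,8 taken → place at 2.
Table: [—, —, 719, 267, 620, 389, —, —, 279, —, —]

3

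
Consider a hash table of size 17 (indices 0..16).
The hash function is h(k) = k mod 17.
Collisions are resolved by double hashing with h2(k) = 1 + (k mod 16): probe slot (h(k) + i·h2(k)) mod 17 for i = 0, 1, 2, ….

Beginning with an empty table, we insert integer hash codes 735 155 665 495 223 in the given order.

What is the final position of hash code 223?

Insert 735: h=4, slot 4 empty -> index 4.
Insert 155: h=2, slot 2 empty -> index 2.
Insert 665: h=2, h2=10, slot 2 occupied -> index 12.
Insert 495: h=2, h2=16, slot 2 occupied -> index 1.
Insert 223: h=2, h2=16, slots 2,1 occupied -> index 0.
Table: [223, 495, 155, ., 735, ., ., ., ., ., ., ., 665, ., ., ., .]

0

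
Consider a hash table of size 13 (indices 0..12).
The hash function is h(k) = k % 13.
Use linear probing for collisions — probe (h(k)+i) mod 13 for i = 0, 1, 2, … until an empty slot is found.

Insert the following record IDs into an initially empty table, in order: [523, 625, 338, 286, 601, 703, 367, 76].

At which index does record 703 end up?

5

523: h=3 → slot 3
625: h=1 → slot 1
338: h=0 → slot 0
286: h=0, probe 0,1,2 → slot 2
601: h=3, probe 3,4 → slot 4
703: h=1, probe 1,2,3,4,5 → slot 5
367: h=3, probe 3,4,5,6 → slot 6
76: h=11 → slot 11
Table: [338, 625, 286, 523, 601, 703, 367, ∅, ∅, ∅, ∅, 76, ∅]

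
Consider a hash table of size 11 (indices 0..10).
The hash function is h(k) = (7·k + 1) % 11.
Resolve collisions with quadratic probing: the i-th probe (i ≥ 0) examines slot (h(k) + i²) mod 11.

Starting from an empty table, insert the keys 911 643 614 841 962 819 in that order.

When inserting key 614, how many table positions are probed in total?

2

911: h=9 => slot 9
643: h=3 => slot 3
614: h=9, probe 9,10 => slot 10
841: h=3, probe 3,4 => slot 4
962: h=3, probe 3,4,7 => slot 7
819: h=3, probe 3,4,7,1 => slot 1
Table: [∅, 819, ∅, 643, 841, ∅, ∅, 962, ∅, 911, 614]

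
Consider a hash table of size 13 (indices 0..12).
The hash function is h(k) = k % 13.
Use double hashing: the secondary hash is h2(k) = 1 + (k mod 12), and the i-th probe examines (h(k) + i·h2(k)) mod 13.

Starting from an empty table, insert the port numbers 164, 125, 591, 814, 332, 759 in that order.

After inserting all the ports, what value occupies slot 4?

164 hashes to 8; slot 8 is free -> place at 8.
125 hashes to 8, h2=6; 8 taken -> place at 1.
591 hashes to 6; slot 6 is free -> place at 6.
814 hashes to 8, h2=11; 8,6 taken -> place at 4.
332 hashes to 7; slot 7 is free -> place at 7.
759 hashes to 5; slot 5 is free -> place at 5.
Table: [-, 125, -, -, 814, 759, 591, 332, 164, -, -, -, -]

814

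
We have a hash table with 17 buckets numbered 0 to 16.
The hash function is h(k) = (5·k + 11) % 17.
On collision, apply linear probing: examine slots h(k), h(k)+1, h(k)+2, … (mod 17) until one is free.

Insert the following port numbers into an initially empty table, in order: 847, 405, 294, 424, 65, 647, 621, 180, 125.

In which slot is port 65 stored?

15

Insert 847: h=13, slot 13 empty → index 13.
Insert 405: h=13, slot 13 occupied → index 14.
Insert 294: h=2, slot 2 empty → index 2.
Insert 424: h=6, slot 6 empty → index 6.
Insert 65: h=13, slots 13,14 occupied → index 15.
Insert 647: h=16, slot 16 empty → index 16.
Insert 621: h=5, slot 5 empty → index 5.
Insert 180: h=10, slot 10 empty → index 10.
Insert 125: h=7, slot 7 empty → index 7.
Table: [_, _, 294, _, _, 621, 424, 125, _, _, 180, _, _, 847, 405, 65, 647]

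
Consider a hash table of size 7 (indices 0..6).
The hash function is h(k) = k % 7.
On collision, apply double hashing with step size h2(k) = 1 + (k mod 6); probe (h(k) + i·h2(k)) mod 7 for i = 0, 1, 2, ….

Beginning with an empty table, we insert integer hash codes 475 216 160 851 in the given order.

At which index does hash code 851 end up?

475 hashes to 6; slot 6 is free -> place at 6.
216 hashes to 6, h2=1; 6 taken -> place at 0.
160 hashes to 6, h2=5; 6 taken -> place at 4.
851 hashes to 4, h2=6; 4 taken -> place at 3.
Table: [216, _, _, 851, 160, _, 475]

3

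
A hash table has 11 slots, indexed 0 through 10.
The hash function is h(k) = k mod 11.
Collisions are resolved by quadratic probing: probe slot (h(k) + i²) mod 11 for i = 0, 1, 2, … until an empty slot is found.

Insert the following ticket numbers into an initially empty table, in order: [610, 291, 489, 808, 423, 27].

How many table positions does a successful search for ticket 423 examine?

5

Insert 610: h=5, slot 5 empty → index 5.
Insert 291: h=5, slot 5 occupied → index 6.
Insert 489: h=5, slots 5,6 occupied → index 9.
Insert 808: h=5, slots 5,6,9 occupied → index 3.
Insert 423: h=5, slots 5,6,9,3 occupied → index 10.
Insert 27: h=5, slots 5,6,9,3,10 occupied → index 8.
Table: [_, _, _, 808, _, 610, 291, _, 27, 489, 423]
Lookup 423: h=5, probe 5,6,9,3,10 → found at 10.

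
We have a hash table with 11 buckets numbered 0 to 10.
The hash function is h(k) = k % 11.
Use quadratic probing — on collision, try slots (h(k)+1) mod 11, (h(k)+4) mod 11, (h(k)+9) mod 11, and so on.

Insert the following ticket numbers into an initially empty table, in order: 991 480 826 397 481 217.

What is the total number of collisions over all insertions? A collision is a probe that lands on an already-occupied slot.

4

Insert 991: h=1, slot 1 empty -> index 1.
Insert 480: h=7, slot 7 empty -> index 7.
Insert 826: h=1, slot 1 occupied -> index 2.
Insert 397: h=1, slots 1,2 occupied -> index 5.
Insert 481: h=8, slot 8 empty -> index 8.
Insert 217: h=8, slot 8 occupied -> index 9.
Table: [∅, 991, 826, ∅, ∅, 397, ∅, 480, 481, 217, ∅]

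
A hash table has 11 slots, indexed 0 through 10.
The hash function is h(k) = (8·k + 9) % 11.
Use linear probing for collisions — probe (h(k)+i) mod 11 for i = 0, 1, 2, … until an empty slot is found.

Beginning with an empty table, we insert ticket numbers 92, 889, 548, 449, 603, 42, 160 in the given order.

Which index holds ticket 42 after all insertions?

92: h=8 → slot 8
889: h=4 → slot 4
548: h=4, probe 4,5 → slot 5
449: h=4, probe 4,5,6 → slot 6
603: h=4, probe 4,5,6,7 → slot 7
42: h=4, probe 4,5,6,7,8,9 → slot 9
160: h=2 → slot 2
Table: [., ., 160, ., 889, 548, 449, 603, 92, 42, .]

9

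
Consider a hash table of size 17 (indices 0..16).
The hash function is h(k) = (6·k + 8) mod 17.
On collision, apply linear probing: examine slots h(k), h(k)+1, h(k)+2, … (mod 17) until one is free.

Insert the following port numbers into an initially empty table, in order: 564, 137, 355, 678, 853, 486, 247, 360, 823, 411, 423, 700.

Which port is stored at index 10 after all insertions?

853

Insert 564: h=9, slot 9 empty -> index 9.
Insert 137: h=14, slot 14 empty -> index 14.
Insert 355: h=13, slot 13 empty -> index 13.
Insert 678: h=13, slots 13,14 occupied -> index 15.
Insert 853: h=9, slot 9 occupied -> index 10.
Insert 486: h=0, slot 0 empty -> index 0.
Insert 247: h=11, slot 11 empty -> index 11.
Insert 360: h=9, slots 9,10,11 occupied -> index 12.
Insert 823: h=16, slot 16 empty -> index 16.
Insert 411: h=9, slots 9,10,11,12,13,14,15,16,0 occupied -> index 1.
Insert 423: h=13, slots 13,14,15,16,0,1 occupied -> index 2.
Insert 700: h=9, slots 9,10,11,12,13,14,15,16,0,1,2 occupied -> index 3.
Table: [486, 411, 423, 700, ., ., ., ., ., 564, 853, 247, 360, 355, 137, 678, 823]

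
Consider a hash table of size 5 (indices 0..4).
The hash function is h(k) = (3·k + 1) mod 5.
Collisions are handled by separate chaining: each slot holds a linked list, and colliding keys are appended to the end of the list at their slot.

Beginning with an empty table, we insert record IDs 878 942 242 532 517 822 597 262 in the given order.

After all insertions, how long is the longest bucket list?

7

Insert 878: h=0, bucket 0 empty -> new chain.
Insert 942: h=2, bucket 2 empty -> new chain.
Insert 242: h=2, bucket 2 nonempty -> append to chain.
Insert 532: h=2, bucket 2 nonempty -> append to chain.
Insert 517: h=2, bucket 2 nonempty -> append to chain.
Insert 822: h=2, bucket 2 nonempty -> append to chain.
Insert 597: h=2, bucket 2 nonempty -> append to chain.
Insert 262: h=2, bucket 2 nonempty -> append to chain.
Final buckets:
0: 878
1: _
2: 942 -> 242 -> 532 -> 517 -> 822 -> 597 -> 262
3: _
4: _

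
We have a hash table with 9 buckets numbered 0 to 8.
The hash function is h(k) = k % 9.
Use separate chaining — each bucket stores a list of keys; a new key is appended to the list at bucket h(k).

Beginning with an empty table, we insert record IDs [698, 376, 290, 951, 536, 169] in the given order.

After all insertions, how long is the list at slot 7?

2

698 -> bucket 5
376 -> bucket 7
290 -> bucket 2
951 -> bucket 6
536 -> bucket 5 (collision)
169 -> bucket 7 (collision)
Final buckets:
0: ∅
1: ∅
2: 290
3: ∅
4: ∅
5: 698 -> 536
6: 951
7: 376 -> 169
8: ∅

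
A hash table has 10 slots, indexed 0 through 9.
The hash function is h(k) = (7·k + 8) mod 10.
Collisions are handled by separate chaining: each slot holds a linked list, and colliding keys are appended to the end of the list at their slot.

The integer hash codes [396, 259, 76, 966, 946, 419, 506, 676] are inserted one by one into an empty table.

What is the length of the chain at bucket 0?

396 → bucket 0
259 → bucket 1
76 → bucket 0 (collision)
966 → bucket 0 (collision)
946 → bucket 0 (collision)
419 → bucket 1 (collision)
506 → bucket 0 (collision)
676 → bucket 0 (collision)
Final buckets:
0: 396 -> 76 -> 966 -> 946 -> 506 -> 676
1: 259 -> 419
2: ∅
3: ∅
4: ∅
5: ∅
6: ∅
7: ∅
8: ∅
9: ∅

6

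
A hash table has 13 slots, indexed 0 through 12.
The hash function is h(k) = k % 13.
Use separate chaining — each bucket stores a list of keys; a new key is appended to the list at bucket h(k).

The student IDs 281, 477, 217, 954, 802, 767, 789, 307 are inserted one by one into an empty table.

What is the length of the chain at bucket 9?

Insert 281: h=8, bucket 8 empty -> new chain.
Insert 477: h=9, bucket 9 empty -> new chain.
Insert 217: h=9, bucket 9 nonempty -> append to chain.
Insert 954: h=5, bucket 5 empty -> new chain.
Insert 802: h=9, bucket 9 nonempty -> append to chain.
Insert 767: h=0, bucket 0 empty -> new chain.
Insert 789: h=9, bucket 9 nonempty -> append to chain.
Insert 307: h=8, bucket 8 nonempty -> append to chain.
Final buckets:
0: 767
1: ∅
2: ∅
3: ∅
4: ∅
5: 954
6: ∅
7: ∅
8: 281 -> 307
9: 477 -> 217 -> 802 -> 789
10: ∅
11: ∅
12: ∅

4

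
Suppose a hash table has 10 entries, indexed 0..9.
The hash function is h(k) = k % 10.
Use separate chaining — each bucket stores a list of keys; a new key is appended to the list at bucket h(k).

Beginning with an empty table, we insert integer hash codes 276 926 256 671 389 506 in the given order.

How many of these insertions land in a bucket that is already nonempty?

3

276 -> bucket 6
926 -> bucket 6 (collision)
256 -> bucket 6 (collision)
671 -> bucket 1
389 -> bucket 9
506 -> bucket 6 (collision)
Final buckets:
0: .
1: 671
2: .
3: .
4: .
5: .
6: 276 -> 926 -> 256 -> 506
7: .
8: .
9: 389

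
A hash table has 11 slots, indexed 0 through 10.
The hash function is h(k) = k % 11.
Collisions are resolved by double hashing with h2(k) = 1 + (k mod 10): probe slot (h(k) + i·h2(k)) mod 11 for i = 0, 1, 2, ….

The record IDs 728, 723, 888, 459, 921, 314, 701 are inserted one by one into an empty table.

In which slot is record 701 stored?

728 hashes to 2; slot 2 is free => place at 2.
723 hashes to 8; slot 8 is free => place at 8.
888 hashes to 8, h2=9; 8 taken => place at 6.
459 hashes to 8, h2=10; 8 taken => place at 7.
921 hashes to 8, h2=2; 8 taken => place at 10.
314 hashes to 6, h2=5; 6 taken => place at 0.
701 hashes to 8, h2=2; 8,10 taken => place at 1.
Table: [314, 701, 728, ., ., ., 888, 459, 723, ., 921]

1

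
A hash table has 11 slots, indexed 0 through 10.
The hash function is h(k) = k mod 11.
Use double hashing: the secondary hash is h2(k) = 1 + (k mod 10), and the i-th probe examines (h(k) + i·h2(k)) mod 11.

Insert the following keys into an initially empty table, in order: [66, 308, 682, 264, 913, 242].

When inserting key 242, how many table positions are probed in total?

3

Insert 66: h=0, slot 0 empty → index 0.
Insert 308: h=0, h2=9, slot 0 occupied → index 9.
Insert 682: h=0, h2=3, slot 0 occupied → index 3.
Insert 264: h=0, h2=5, slot 0 occupied → index 5.
Insert 913: h=0, h2=4, slot 0 occupied → index 4.
Insert 242: h=0, h2=3, slots 0,3 occupied → index 6.
Table: [66, _, _, 682, 913, 264, 242, _, _, 308, _]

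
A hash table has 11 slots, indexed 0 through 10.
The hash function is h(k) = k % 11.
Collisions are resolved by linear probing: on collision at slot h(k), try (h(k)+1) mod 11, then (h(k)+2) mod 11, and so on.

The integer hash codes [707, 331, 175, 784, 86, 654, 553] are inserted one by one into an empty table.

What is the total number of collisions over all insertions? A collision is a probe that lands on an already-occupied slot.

707: h=3 => slot 3
331: h=1 => slot 1
175: h=10 => slot 10
784: h=3, probe 3,4 => slot 4
86: h=9 => slot 9
654: h=5 => slot 5
553: h=3, probe 3,4,5,6 => slot 6
Table: [-, 331, -, 707, 784, 654, 553, -, -, 86, 175]

4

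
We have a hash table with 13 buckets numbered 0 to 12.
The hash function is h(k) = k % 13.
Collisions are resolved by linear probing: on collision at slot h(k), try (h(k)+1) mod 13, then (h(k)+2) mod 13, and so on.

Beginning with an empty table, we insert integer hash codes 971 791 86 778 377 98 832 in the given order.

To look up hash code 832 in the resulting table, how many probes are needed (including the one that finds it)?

2

971: h=9 -> slot 9
791: h=11 -> slot 11
86: h=8 -> slot 8
778: h=11, probe 11,12 -> slot 12
377: h=0 -> slot 0
98: h=7 -> slot 7
832: h=0, probe 0,1 -> slot 1
Table: [377, 832, _, _, _, _, _, 98, 86, 971, _, 791, 778]
Lookup 832: h=0, probe 0,1 → found at 1.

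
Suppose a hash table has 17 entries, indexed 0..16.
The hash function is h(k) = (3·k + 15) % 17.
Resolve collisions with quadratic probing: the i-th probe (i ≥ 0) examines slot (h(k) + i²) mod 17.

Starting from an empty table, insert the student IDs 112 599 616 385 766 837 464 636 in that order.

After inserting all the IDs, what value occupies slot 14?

112 hashes to 11; slot 11 is free => place at 11.
599 hashes to 10; slot 10 is free => place at 10.
616 hashes to 10; 10,11 taken => place at 14.
385 hashes to 14; 14 taken => place at 15.
766 hashes to 1; slot 1 is free => place at 1.
837 hashes to 10; 10,11,14 taken => place at 2.
464 hashes to 13; slot 13 is free => place at 13.
636 hashes to 2; 2 taken => place at 3.
Table: [∅, 766, 837, 636, ∅, ∅, ∅, ∅, ∅, ∅, 599, 112, ∅, 464, 616, 385, ∅]

616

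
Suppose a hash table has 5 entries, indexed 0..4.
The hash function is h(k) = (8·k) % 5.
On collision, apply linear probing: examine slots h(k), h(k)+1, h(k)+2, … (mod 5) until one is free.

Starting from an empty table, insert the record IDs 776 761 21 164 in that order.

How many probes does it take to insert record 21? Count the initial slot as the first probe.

3

776 hashes to 3; slot 3 is free => place at 3.
761 hashes to 3; 3 taken => place at 4.
21 hashes to 3; 3,4 taken => place at 0.
164 hashes to 2; slot 2 is free => place at 2.
Table: [21, ∅, 164, 776, 761]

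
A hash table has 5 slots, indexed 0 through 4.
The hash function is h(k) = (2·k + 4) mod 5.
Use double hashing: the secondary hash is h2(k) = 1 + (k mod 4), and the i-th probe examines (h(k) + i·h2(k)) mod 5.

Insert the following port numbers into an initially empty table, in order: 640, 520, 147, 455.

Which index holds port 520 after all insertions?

640: h=4 -> slot 4
520: h=4, h2=1, probe 4,0 -> slot 0
147: h=3 -> slot 3
455: h=4, h2=4, probe 4,3,2 -> slot 2
Table: [520, ., 455, 147, 640]

0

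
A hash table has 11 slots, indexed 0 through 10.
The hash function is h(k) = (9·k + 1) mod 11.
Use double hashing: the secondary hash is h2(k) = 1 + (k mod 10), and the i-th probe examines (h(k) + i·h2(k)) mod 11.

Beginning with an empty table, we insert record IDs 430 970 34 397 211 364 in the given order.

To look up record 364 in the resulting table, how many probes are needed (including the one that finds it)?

3

430: h=10 → slot 10
970: h=8 → slot 8
34: h=10, h2=5, probe 10,4 → slot 4
397: h=10, h2=8, probe 10,7 → slot 7
211: h=8, h2=2, probe 8,10,1 → slot 1
364: h=10, h2=5, probe 10,4,9 → slot 9
Table: [-, 211, -, -, 34, -, -, 397, 970, 364, 430]
Lookup 364: h=10, h2=5, probe 10,4,9 → found at 9.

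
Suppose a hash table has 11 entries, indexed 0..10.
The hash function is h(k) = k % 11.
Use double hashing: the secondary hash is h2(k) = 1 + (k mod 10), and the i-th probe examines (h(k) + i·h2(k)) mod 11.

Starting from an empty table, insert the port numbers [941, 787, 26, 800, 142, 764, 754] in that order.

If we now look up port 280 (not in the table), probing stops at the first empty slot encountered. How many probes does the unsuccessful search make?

3

Insert 941: h=6, slot 6 empty -> index 6.
Insert 787: h=6, h2=8, slot 6 occupied -> index 3.
Insert 26: h=4, slot 4 empty -> index 4.
Insert 800: h=8, slot 8 empty -> index 8.
Insert 142: h=10, slot 10 empty -> index 10.
Insert 764: h=5, slot 5 empty -> index 5.
Insert 754: h=6, h2=5, slot 6 occupied -> index 0.
Table: [754, _, _, 787, 26, 764, 941, _, 800, _, 142]
Lookup 280: h=5, h2=1, probe 5,6,7 → slot 7 empty, not found.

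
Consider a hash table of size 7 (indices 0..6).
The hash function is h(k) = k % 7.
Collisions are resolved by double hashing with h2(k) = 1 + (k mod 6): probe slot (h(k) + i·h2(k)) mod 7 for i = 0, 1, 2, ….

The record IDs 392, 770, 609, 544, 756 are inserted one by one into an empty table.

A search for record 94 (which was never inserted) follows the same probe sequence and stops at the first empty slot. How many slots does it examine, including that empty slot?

392 hashes to 0; slot 0 is free => place at 0.
770 hashes to 0, h2=3; 0 taken => place at 3.
609 hashes to 0, h2=4; 0 taken => place at 4.
544 hashes to 5; slot 5 is free => place at 5.
756 hashes to 0, h2=1; 0 taken => place at 1.
Table: [392, 756, —, 770, 609, 544, —]
Lookup 94: h=3, h2=5, probe 3,1,6 → slot 6 empty, not found.

3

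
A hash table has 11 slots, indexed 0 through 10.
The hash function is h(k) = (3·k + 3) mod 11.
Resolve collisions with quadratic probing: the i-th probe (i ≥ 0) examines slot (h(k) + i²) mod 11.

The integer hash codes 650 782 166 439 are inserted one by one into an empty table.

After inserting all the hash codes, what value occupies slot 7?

650 hashes to 6; slot 6 is free -> place at 6.
782 hashes to 6; 6 taken -> place at 7.
166 hashes to 6; 6,7 taken -> place at 10.
439 hashes to 0; slot 0 is free -> place at 0.
Table: [439, ∅, ∅, ∅, ∅, ∅, 650, 782, ∅, ∅, 166]

782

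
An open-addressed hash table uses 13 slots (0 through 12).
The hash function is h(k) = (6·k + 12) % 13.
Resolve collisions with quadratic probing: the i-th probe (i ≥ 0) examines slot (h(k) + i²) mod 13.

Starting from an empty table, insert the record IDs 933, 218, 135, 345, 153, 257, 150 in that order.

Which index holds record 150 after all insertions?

6

933 hashes to 7; slot 7 is free -> place at 7.
218 hashes to 7; 7 taken -> place at 8.
135 hashes to 3; slot 3 is free -> place at 3.
345 hashes to 2; slot 2 is free -> place at 2.
153 hashes to 7; 7,8 taken -> place at 11.
257 hashes to 7; 7,8,11,3 taken -> place at 10.
150 hashes to 2; 2,3 taken -> place at 6.
Table: [_, _, 345, 135, _, _, 150, 933, 218, _, 257, 153, _]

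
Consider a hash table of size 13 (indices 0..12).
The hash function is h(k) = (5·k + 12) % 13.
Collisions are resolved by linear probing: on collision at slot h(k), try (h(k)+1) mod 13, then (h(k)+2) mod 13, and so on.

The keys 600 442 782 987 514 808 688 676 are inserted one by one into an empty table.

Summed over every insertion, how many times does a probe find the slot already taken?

11

600: h=9 → slot 9
442: h=12 → slot 12
782: h=9, probe 9,10 → slot 10
987: h=7 → slot 7
514: h=8 → slot 8
808: h=9, probe 9,10,11 → slot 11
688: h=7, probe 7,8,9,10,11,12,0 → slot 0
676: h=12, probe 12,0,1 → slot 1
Table: [688, 676, ∅, ∅, ∅, ∅, ∅, 987, 514, 600, 782, 808, 442]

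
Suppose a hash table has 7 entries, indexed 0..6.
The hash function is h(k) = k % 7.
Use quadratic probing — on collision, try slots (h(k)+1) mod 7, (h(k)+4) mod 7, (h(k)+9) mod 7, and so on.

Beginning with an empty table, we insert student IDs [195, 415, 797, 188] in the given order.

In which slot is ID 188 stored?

3

Insert 195: h=6, slot 6 empty → index 6.
Insert 415: h=2, slot 2 empty → index 2.
Insert 797: h=6, slot 6 occupied → index 0.
Insert 188: h=6, slots 6,0 occupied → index 3.
Table: [797, ., 415, 188, ., ., 195]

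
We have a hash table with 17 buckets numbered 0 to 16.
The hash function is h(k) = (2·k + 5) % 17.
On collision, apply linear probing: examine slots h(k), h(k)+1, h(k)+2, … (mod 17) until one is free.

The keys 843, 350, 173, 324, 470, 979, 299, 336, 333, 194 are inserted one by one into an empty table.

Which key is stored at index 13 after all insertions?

843 hashes to 8; slot 8 is free → place at 8.
350 hashes to 8; 8 taken → place at 9.
173 hashes to 11; slot 11 is free → place at 11.
324 hashes to 7; slot 7 is free → place at 7.
470 hashes to 10; slot 10 is free → place at 10.
979 hashes to 8; 8,9,10,11 taken → place at 12.
299 hashes to 8; 8,9,10,11,12 taken → place at 13.
336 hashes to 14; slot 14 is free → place at 14.
333 hashes to 8; 8,9,10,11,12,13,14 taken → place at 15.
194 hashes to 2; slot 2 is free → place at 2.
Table: [∅, ∅, 194, ∅, ∅, ∅, ∅, 324, 843, 350, 470, 173, 979, 299, 336, 333, ∅]

299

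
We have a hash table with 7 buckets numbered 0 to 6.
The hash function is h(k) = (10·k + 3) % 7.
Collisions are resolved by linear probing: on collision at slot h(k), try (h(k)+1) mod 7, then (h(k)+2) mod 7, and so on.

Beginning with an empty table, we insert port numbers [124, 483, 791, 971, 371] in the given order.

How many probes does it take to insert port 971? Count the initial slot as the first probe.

3

124 hashes to 4; slot 4 is free -> place at 4.
483 hashes to 3; slot 3 is free -> place at 3.
791 hashes to 3; 3,4 taken -> place at 5.
971 hashes to 4; 4,5 taken -> place at 6.
371 hashes to 3; 3,4,5,6 taken -> place at 0.
Table: [371, —, —, 483, 124, 791, 971]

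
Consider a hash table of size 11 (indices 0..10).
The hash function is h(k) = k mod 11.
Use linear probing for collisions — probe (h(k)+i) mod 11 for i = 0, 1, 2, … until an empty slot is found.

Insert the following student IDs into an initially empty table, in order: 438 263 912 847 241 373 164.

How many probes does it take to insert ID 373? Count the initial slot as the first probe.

Insert 438: h=9, slot 9 empty → index 9.
Insert 263: h=10, slot 10 empty → index 10.
Insert 912: h=10, slot 10 occupied → index 0.
Insert 847: h=0, slot 0 occupied → index 1.
Insert 241: h=10, slots 10,0,1 occupied → index 2.
Insert 373: h=10, slots 10,0,1,2 occupied → index 3.
Insert 164: h=10, slots 10,0,1,2,3 occupied → index 4.
Table: [912, 847, 241, 373, 164, —, —, —, —, 438, 263]

5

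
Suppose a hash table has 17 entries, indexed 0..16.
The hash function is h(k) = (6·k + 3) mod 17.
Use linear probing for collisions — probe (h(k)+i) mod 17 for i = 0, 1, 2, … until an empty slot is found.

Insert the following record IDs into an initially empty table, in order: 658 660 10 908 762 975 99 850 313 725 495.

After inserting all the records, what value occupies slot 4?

658: h=7 → slot 7
660: h=2 → slot 2
10: h=12 → slot 12
908: h=11 → slot 11
762: h=2, probe 2,3 → slot 3
975: h=5 → slot 5
99: h=2, probe 2,3,4 → slot 4
850: h=3, probe 3,4,5,6 → slot 6
313: h=11, probe 11,12,13 → slot 13
725: h=1 → slot 1
495: h=15 → slot 15
Table: [-, 725, 660, 762, 99, 975, 850, 658, -, -, -, 908, 10, 313, -, 495, -]

99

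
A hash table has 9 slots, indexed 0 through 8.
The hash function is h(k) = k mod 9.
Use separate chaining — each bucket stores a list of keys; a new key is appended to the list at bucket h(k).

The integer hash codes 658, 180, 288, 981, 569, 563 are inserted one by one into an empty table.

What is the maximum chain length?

3

Insert 658: h=1, bucket 1 empty -> new chain.
Insert 180: h=0, bucket 0 empty -> new chain.
Insert 288: h=0, bucket 0 nonempty -> append to chain.
Insert 981: h=0, bucket 0 nonempty -> append to chain.
Insert 569: h=2, bucket 2 empty -> new chain.
Insert 563: h=5, bucket 5 empty -> new chain.
Final buckets:
0: 180 -> 288 -> 981
1: 658
2: 569
3: _
4: _
5: 563
6: _
7: _
8: _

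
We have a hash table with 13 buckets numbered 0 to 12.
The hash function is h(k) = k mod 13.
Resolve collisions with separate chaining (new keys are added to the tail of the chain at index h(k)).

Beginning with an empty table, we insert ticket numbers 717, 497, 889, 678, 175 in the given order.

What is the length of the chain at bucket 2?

2

Insert 717: h=2, bucket 2 empty → new chain.
Insert 497: h=3, bucket 3 empty → new chain.
Insert 889: h=5, bucket 5 empty → new chain.
Insert 678: h=2, bucket 2 nonempty → append to chain.
Insert 175: h=6, bucket 6 empty → new chain.
Final buckets:
0: .
1: .
2: 717 -> 678
3: 497
4: .
5: 889
6: 175
7: .
8: .
9: .
10: .
11: .
12: .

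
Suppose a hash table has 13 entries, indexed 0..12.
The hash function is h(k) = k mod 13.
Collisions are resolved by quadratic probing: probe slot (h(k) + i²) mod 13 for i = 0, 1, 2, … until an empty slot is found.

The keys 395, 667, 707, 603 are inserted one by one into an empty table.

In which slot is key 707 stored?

6

395 hashes to 5; slot 5 is free → place at 5.
667 hashes to 4; slot 4 is free → place at 4.
707 hashes to 5; 5 taken → place at 6.
603 hashes to 5; 5,6 taken → place at 9.
Table: [., ., ., ., 667, 395, 707, ., ., 603, ., ., .]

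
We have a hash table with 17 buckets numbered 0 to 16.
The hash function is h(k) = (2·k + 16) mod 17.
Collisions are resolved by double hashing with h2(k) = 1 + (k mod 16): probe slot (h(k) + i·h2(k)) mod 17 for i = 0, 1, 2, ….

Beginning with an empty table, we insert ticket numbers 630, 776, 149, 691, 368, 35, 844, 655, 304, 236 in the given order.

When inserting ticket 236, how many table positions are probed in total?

9

630 hashes to 1; slot 1 is free -> place at 1.
776 hashes to 4; slot 4 is free -> place at 4.
149 hashes to 8; slot 8 is free -> place at 8.
691 hashes to 4, h2=4; 4,8 taken -> place at 12.
368 hashes to 4, h2=1; 4 taken -> place at 5.
35 hashes to 1, h2=4; 1,5 taken -> place at 9.
844 hashes to 4, h2=13; 4 taken -> place at 0.
655 hashes to 0, h2=16; 0 taken -> place at 16.
304 hashes to 12, h2=1; 12 taken -> place at 13.
236 hashes to 12, h2=13; 12,8,4,0,13,9,5,1 taken -> place at 14.
Table: [844, 630, ∅, ∅, 776, 368, ∅, ∅, 149, 35, ∅, ∅, 691, 304, 236, ∅, 655]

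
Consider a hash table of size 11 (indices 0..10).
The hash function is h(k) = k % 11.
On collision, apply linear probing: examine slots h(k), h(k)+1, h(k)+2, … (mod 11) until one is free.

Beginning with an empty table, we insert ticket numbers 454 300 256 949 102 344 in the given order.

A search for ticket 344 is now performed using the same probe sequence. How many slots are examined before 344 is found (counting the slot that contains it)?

454 hashes to 3; slot 3 is free → place at 3.
300 hashes to 3; 3 taken → place at 4.
256 hashes to 3; 3,4 taken → place at 5.
949 hashes to 3; 3,4,5 taken → place at 6.
102 hashes to 3; 3,4,5,6 taken → place at 7.
344 hashes to 3; 3,4,5,6,7 taken → place at 8.
Table: [-, -, -, 454, 300, 256, 949, 102, 344, -, -]
Lookup 344: h=3, probe 3,4,5,6,7,8 → found at 8.

6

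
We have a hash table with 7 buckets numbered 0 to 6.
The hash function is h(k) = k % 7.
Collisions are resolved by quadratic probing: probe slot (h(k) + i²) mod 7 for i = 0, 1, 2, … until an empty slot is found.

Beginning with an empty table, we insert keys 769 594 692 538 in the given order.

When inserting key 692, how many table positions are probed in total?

3

Insert 769: h=6, slot 6 empty → index 6.
Insert 594: h=6, slot 6 occupied → index 0.
Insert 692: h=6, slots 6,0 occupied → index 3.
Insert 538: h=6, slots 6,0,3 occupied → index 1.
Table: [594, 538, ., 692, ., ., 769]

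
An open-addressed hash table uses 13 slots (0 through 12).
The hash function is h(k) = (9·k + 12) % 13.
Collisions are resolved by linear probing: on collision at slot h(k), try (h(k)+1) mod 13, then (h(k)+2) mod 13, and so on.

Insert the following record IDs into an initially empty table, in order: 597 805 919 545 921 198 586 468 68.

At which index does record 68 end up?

597: h=3 -> slot 3
805: h=3, probe 3,4 -> slot 4
919: h=2 -> slot 2
545: h=3, probe 3,4,5 -> slot 5
921: h=7 -> slot 7
198: h=0 -> slot 0
586: h=8 -> slot 8
468: h=12 -> slot 12
68: h=0, probe 0,1 -> slot 1
Table: [198, 68, 919, 597, 805, 545, _, 921, 586, _, _, _, 468]

1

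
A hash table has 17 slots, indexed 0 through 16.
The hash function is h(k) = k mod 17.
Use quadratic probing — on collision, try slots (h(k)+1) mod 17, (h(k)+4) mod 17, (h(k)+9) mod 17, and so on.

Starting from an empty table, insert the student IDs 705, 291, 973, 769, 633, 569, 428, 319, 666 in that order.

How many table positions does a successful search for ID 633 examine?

4

705: h=8 => slot 8
291: h=2 => slot 2
973: h=4 => slot 4
769: h=4, probe 4,5 => slot 5
633: h=4, probe 4,5,8,13 => slot 13
569: h=8, probe 8,9 => slot 9
428: h=3 => slot 3
319: h=13, probe 13,14 => slot 14
666: h=3, probe 3,4,7 => slot 7
Table: [-, -, 291, 428, 973, 769, -, 666, 705, 569, -, -, -, 633, 319, -, -]
Lookup 633: h=4, probe 4,5,8,13 → found at 13.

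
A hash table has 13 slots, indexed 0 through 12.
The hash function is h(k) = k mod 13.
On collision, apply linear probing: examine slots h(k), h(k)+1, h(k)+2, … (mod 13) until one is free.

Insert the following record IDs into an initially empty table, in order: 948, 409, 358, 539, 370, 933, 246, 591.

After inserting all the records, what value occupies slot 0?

948 hashes to 12; slot 12 is free => place at 12.
409 hashes to 6; slot 6 is free => place at 6.
358 hashes to 7; slot 7 is free => place at 7.
539 hashes to 6; 6,7 taken => place at 8.
370 hashes to 6; 6,7,8 taken => place at 9.
933 hashes to 10; slot 10 is free => place at 10.
246 hashes to 12; 12 taken => place at 0.
591 hashes to 6; 6,7,8,9,10 taken => place at 11.
Table: [246, —, —, —, —, —, 409, 358, 539, 370, 933, 591, 948]

246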